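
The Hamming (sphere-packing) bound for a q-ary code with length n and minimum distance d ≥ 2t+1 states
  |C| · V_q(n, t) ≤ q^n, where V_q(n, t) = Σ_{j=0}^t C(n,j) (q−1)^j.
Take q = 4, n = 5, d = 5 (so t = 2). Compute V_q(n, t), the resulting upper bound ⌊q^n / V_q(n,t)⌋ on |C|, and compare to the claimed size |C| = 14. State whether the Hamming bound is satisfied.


V_q(n, t) = 106, q^n = 1024, Hamming bound = 9, |C| = 14 > bound (violated).

Step 1: Compute V_q(n, t) = Σ_{j=0}^2 C(n, j) (q−1)^j.
  j = 0: C(5,0)·(3)^0 = 1·1 = 1.
  j = 1: C(5,1)·(3)^1 = 5·3 = 15.
  j = 2: C(5,2)·(3)^2 = 10·9 = 90.
  V_q(n, t) = 1 + 15 + 90 = 106.
Step 2: q^n = 4^5 = 1024.
Step 3: Hamming bound ⌊q^n / V_q(n,t)⌋ = ⌊1024/106⌋ = 9.
Step 4: Compare |C| = 14 to 9: violated.
The claimed |C| lies above the Hamming bound, so no 4-ary code of length 5 with d ≥ 5 can have 14 codewords.


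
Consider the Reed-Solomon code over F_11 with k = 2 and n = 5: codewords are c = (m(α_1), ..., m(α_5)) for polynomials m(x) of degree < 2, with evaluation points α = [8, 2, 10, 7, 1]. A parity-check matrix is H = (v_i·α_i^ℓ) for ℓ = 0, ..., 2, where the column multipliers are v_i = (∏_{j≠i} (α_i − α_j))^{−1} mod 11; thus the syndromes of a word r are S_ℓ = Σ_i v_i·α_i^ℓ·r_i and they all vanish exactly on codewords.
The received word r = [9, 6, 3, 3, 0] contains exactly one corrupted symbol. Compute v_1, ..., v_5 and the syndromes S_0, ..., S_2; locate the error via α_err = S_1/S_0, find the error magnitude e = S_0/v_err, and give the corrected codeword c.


S = (5, 6, 5), error at position 3, error magnitude e = 4, c = [9, 6, 10, 3, 0].

Step 1: column multipliers v_i = (∏_{j≠i}(α_i − α_j))^{−1} mod 11.
  i = 1 (α = 8): (8−2)(8−10)(8−7)(8−1) = 6·(−2)·1·7 = −84 ≡ 4, so v_1 = 4^{−1} = 3 (mod 11).
  i = 2 (α = 2): (2−8)(2−10)(2−7)(2−1) = (−6)·(−8)·(−5)·1 = −240 ≡ 2, so v_2 = 2^{−1} = 6 (mod 11).
  i = 3 (α = 10): (10−8)(10−2)(10−7)(10−1) = 2·8·3·9 = 432 ≡ 3, so v_3 = 3^{−1} = 4 (mod 11).
  i = 4 (α = 7): (7−8)(7−2)(7−10)(7−1) = (−1)·5·(−3)·6 = 90 ≡ 2, so v_4 = 2^{−1} = 6 (mod 11).
  i = 5 (α = 1): (1−8)(1−2)(1−10)(1−7) = (−7)·(−1)·(−9)·(−6) = 378 ≡ 4, so v_5 = 4^{−1} = 3 (mod 11).
  v = [3, 6, 4, 6, 3].
Step 2: syndromes of r = [9, 6, 3, 3, 0] (all sums mod 11).
  S_0 = Σ v_i r_i = 3·9 + 6·6 + 4·3 + 6·3 + 3·0 = 93 ≡ 5.
  S_1 = Σ v_i α_i r_i = 3·8·9 + 6·2·6 + 4·10·3 + 6·7·3 + 3·1·0 = 534 ≡ 6.
  α_i^2 mod 11 = [9, 4, 1, 5, 1].
  S_2 = Σ v_i α_i^2 r_i = 3·9·9 + 6·4·6 + 4·1·3 + 6·5·3 + 3·1·0 = 489 ≡ 5.
  S = (5, 6, 5) ≠ 0, so r is not a codeword (an error is present).
Step 3: locate the error. For a single error e at position i, S_ℓ = v_i·e·α_i^ℓ, so α_err = S_1/S_0.
  S_0^{−1} = 5^{−1} = 9 (mod 11), so α_err = 6·9 = 54 ≡ 10 = α_3. Error position i = 3.
  Consistency check: S_2/S_1 = 5·2 = 10 ≡ 10 = α_err ✓ (single-error assumption holds).
Step 4: error magnitude e = S_0/v_3 = S_0·∏_{j≠3}(α_3 − α_j) = 5·3 = 15 ≡ 4 (mod 11).
Step 5: correct position 3: c_3 = r_3 − e = 3 − 4 ≡ 10 (mod 11). Hence c = [9, 6, 10, 3, 0].
  Check: interpolating c through the α_i gives m(x) = 5 + 6·x (degree < 2) with m(α_i) = c_i for every i, so c is indeed a codeword.


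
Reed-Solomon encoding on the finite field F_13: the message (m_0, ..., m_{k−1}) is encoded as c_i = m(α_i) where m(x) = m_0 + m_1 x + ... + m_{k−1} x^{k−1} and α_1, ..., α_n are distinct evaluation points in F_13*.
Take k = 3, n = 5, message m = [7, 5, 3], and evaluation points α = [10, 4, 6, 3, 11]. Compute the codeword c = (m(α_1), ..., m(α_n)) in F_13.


c = [6, 10, 2, 10, 9]

Message polynomial: m(x) = 7 + 5·x + 3·x^2 (mod 13).
For each evaluation point α_i, compute m(α_i) mod 13:
  α_1 = 10: Horner steps 3 → 9 → 6, so m(10) = 6.
  α_2 = 4: Horner steps 3 → 4 → 10, so m(4) = 10.
  α_3 = 6: Horner steps 3 → 10 → 2, so m(6) = 2.
  α_4 = 3: Horner steps 3 → 1 → 10, so m(3) = 10.
  α_5 = 11: Horner steps 3 → 12 → 9, so m(11) = 9.
Codeword c = [6, 10, 2, 10, 9] ∈ F_13^5.


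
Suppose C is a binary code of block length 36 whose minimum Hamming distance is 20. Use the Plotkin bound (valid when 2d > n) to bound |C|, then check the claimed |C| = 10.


Plotkin bound M ≤ 10; given |C| = 10 ≤ bound (satisfied).

Check applicability: 2d = 40, n = 36.
2d − n = 4 > 0, so Plotkin applies.
Compute d/(2d−n) = 20/4 ≈ 5.0000.
⌊d/(2d−n)⌋ = 5.
Plotkin bound: M ≤ 2·5 = 10.
Given |C| = 10, check: satisfied.
This |C| is at the Plotkin bound.


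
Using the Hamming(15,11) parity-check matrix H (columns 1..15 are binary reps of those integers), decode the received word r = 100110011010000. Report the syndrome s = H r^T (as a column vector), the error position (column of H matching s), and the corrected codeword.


s = (1, 0, 1, 0)^T, error position = 10, corrected codeword c = 100110011110000

Compute s = H r^T mod 2 one row at a time:
  s_1 = 1 + 1 + 0 + 1 + 0 + 0 + 0 + 0 = 3 ≡ 1 (mod 2).
  s_2 = 1 + 1 + 0 + 0 + 0 + 0 + 0 + 0 = 2 ≡ 0 (mod 2).
  s_3 = 0 + 0 + 0 + 0 + 0 + 1 + 0 + 0 = 1 ≡ 1 (mod 2).
  s_4 = 1 + 0 + 1 + 0 + 1 + 1 + 0 + 0 = 4 ≡ 0 (mod 2).
s = (1, 0, 1, 0)^T — this equals column 10 of H (binary 1010), so error is at position 10.
Correct: flip bit 10 of r = 100110011010000 to get c = 100110011110000.


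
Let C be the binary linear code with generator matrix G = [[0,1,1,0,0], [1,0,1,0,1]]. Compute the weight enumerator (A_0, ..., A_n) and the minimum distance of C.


Weight distribution: A_0 = 1, A_2 = 1, A_3 = 2. Minimum distance d = 2.

Enumerate all 2^2 = 4 messages m ∈ F_2^2.
For each, compute codeword c = mG in F_2^5, then tally its weight.
  m = 00 → c = 00000, weight = 0.
  m = 10 → c = 01100, weight = 2.
  m = 01 → c = 10101, weight = 3.
  m = 11 → c = 11001, weight = 3.
Tally weights:
  weight 0: 1 codewords.
  weight 2: 1 codewords.
  weight 3: 2 codewords.
Minimum distance d = smallest w > 0 with A_w > 0 = 2.
Sanity: Σ A_w = 4 = 2^2 = 4 ✓.


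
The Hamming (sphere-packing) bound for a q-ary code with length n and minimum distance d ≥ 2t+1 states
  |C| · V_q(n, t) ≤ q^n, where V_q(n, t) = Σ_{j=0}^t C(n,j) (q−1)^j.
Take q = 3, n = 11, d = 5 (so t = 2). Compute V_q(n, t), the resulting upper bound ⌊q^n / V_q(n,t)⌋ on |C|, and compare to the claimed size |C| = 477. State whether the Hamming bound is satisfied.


V_q(n, t) = 243, q^n = 177147, Hamming bound = 729, |C| = 477 ≤ bound (satisfied).

Step 1: Compute V_q(n, t) = Σ_{j=0}^2 C(n, j) (q−1)^j.
  j = 0: C(11,0)·(2)^0 = 1·1 = 1.
  j = 1: C(11,1)·(2)^1 = 11·2 = 22.
  j = 2: C(11,2)·(2)^2 = 55·4 = 220.
  V_q(n, t) = 1 + 22 + 220 = 243.
Step 2: q^n = 3^11 = 177147.
Step 3: Hamming bound ⌊q^n / V_q(n,t)⌋ = ⌊177147/243⌋ = 729.
Step 4: Compare |C| = 477 to 729: satisfied.
The claimed |C| lies below the Hamming bound.


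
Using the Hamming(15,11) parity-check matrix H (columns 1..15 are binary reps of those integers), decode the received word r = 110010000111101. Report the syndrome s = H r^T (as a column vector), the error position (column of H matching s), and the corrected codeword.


s = (1, 0, 0, 1)^T, error position = 9, corrected codeword c = 110010001111101

Compute s = H r^T mod 2 one row at a time:
  s_1 = 0 + 0 + 1 + 1 + 1 + 1 + 0 + 1 = 5 ≡ 1 (mod 2).
  s_2 = 0 + 1 + 0 + 0 + 1 + 1 + 0 + 1 = 4 ≡ 0 (mod 2).
  s_3 = 1 + 0 + 0 + 0 + 1 + 1 + 0 + 1 = 4 ≡ 0 (mod 2).
  s_4 = 1 + 0 + 1 + 0 + 0 + 1 + 1 + 1 = 5 ≡ 1 (mod 2).
s = (1, 0, 0, 1)^T — this equals column 9 of H (binary 1001), so error is at position 9.
Correct: flip bit 9 of r = 110010000111101 to get c = 110010001111101.


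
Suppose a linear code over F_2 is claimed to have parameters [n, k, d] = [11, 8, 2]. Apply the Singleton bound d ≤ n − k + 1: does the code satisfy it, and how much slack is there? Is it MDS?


Singleton RHS = n − k + 1 = 4, slack = 2, bound satisfied, not MDS.

Singleton bound: d ≤ n − k + 1.
Here n = 11, k = 8, so n − k + 1 = 4.
Given d = 2, check d ≤ 4: YES.
Slack = (n − k + 1) − d = 2.
The code is NOT MDS (slack = 2 > 0).
Description: the claimed parameters are [11, 8, 2]_2; such a code would be non-MDS.


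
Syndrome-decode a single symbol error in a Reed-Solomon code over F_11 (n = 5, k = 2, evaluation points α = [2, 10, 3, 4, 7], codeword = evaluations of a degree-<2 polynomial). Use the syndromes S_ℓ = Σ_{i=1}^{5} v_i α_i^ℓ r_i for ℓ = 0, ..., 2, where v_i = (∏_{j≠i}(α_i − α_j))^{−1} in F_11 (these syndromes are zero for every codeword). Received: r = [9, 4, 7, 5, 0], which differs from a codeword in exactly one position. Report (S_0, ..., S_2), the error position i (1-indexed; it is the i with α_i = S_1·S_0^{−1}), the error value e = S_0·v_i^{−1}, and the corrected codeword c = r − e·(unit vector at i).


S = (8, 1, 7), error at position 5, error magnitude e = 1, c = [9, 4, 7, 5, 10].

Step 1: column multipliers v_i = (∏_{j≠i}(α_i − α_j))^{−1} mod 11.
  i = 1 (α = 2): (2−10)(2−3)(2−4)(2−7) = (−8)·(−1)·(−2)·(−5) = 80 ≡ 3, so v_1 = 3^{−1} = 4 (mod 11).
  i = 2 (α = 10): (10−2)(10−3)(10−4)(10−7) = 8·7·6·3 = 1008 ≡ 7, so v_2 = 7^{−1} = 8 (mod 11).
  i = 3 (α = 3): (3−2)(3−10)(3−4)(3−7) = 1·(−7)·(−1)·(−4) = −28 ≡ 5, so v_3 = 5^{−1} = 9 (mod 11).
  i = 4 (α = 4): (4−2)(4−10)(4−3)(4−7) = 2·(−6)·1·(−3) = 36 ≡ 3, so v_4 = 3^{−1} = 4 (mod 11).
  i = 5 (α = 7): (7−2)(7−10)(7−3)(7−4) = 5·(−3)·4·3 = −180 ≡ 7, so v_5 = 7^{−1} = 8 (mod 11).
  v = [4, 8, 9, 4, 8].
Step 2: syndromes of r = [9, 4, 7, 5, 0] (all sums mod 11).
  S_0 = Σ v_i r_i = 4·9 + 8·4 + 9·7 + 4·5 + 8·0 = 151 ≡ 8.
  S_1 = Σ v_i α_i r_i = 4·2·9 + 8·10·4 + 9·3·7 + 4·4·5 + 8·7·0 = 661 ≡ 1.
  α_i^2 mod 11 = [4, 1, 9, 5, 5].
  S_2 = Σ v_i α_i^2 r_i = 4·4·9 + 8·1·4 + 9·9·7 + 4·5·5 + 8·5·0 = 843 ≡ 7.
  S = (8, 1, 7) ≠ 0, so r is not a codeword (an error is present).
Step 3: locate the error. For a single error e at position i, S_ℓ = v_i·e·α_i^ℓ, so α_err = S_1/S_0.
  S_0^{−1} = 8^{−1} = 7 (mod 11), so α_err = 1·7 = 7 ≡ 7 = α_5. Error position i = 5.
  Consistency check: S_2/S_1 = 7·1 = 7 ≡ 7 = α_err ✓ (single-error assumption holds).
Step 4: error magnitude e = S_0/v_5 = S_0·∏_{j≠5}(α_5 − α_j) = 8·7 = 56 ≡ 1 (mod 11).
Step 5: correct position 5: c_5 = r_5 − e = 0 − 1 ≡ 10 (mod 11). Hence c = [9, 4, 7, 5, 10].
  Check: interpolating c through the α_i gives m(x) = 2 + 9·x (degree < 2) with m(α_i) = c_i for every i, so c is indeed a codeword.


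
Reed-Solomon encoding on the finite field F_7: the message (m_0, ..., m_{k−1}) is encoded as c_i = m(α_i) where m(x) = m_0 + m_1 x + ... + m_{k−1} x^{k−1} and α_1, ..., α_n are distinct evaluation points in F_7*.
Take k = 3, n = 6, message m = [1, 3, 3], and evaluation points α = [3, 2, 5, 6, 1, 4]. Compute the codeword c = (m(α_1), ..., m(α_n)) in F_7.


c = [2, 5, 0, 1, 0, 5]

Message polynomial: m(x) = 1 + 3·x + 3·x^2 (mod 7).
For each evaluation point α_i, compute m(α_i) mod 7:
  α_1 = 3: Horner steps 3 → 5 → 2, so m(3) = 2.
  α_2 = 2: Horner steps 3 → 2 → 5, so m(2) = 5.
  α_3 = 5: Horner steps 3 → 4 → 0, so m(5) = 0.
  α_4 = 6: Horner steps 3 → 0 → 1, so m(6) = 1.
  α_5 = 1: Horner steps 3 → 6 → 0, so m(1) = 0.
  α_6 = 4: Horner steps 3 → 1 → 5, so m(4) = 5.
Codeword c = [2, 5, 0, 1, 0, 5] ∈ F_7^6.


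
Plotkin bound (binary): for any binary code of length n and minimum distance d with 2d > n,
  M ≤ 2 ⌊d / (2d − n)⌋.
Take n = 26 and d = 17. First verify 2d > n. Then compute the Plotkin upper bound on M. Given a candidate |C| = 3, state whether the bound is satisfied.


Plotkin bound M ≤ 4; given |C| = 3 ≤ bound (satisfied).

Check applicability: 2d = 34, n = 26.
2d − n = 8 > 0, so Plotkin applies.
Compute d/(2d−n) = 17/8 ≈ 2.1250.
⌊d/(2d−n)⌋ = 2.
Plotkin bound: M ≤ 2·2 = 4.
Given |C| = 3, check: satisfied.
This |C| is below the Plotkin bound.


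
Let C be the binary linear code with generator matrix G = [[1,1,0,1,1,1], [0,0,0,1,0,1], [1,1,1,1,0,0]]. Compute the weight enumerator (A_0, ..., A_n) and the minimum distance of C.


Weight distribution: A_0 = 1, A_2 = 1, A_3 = 3, A_4 = 2, A_5 = 1. Minimum distance d = 2.

Enumerate all 2^3 = 8 messages m ∈ F_2^3.
For each, compute codeword c = mG in F_2^6, then tally its weight.
  m = 000 → c = 000000, weight = 0.
  m = 100 → c = 110111, weight = 5.
  m = 010 → c = 000101, weight = 2.
  m = 110 → c = 110010, weight = 3.
  m = 001 → c = 111100, weight = 4.
  m = 101 → c = 001011, weight = 3.
  m = 011 → c = 111001, weight = 4.
  m = 111 → c = 001110, weight = 3.
Tally weights:
  weight 0: 1 codewords.
  weight 2: 1 codewords.
  weight 3: 3 codewords.
  weight 4: 2 codewords.
  weight 5: 1 codewords.
Minimum distance d = smallest w > 0 with A_w > 0 = 2.
Sanity: Σ A_w = 8 = 2^3 = 8 ✓.


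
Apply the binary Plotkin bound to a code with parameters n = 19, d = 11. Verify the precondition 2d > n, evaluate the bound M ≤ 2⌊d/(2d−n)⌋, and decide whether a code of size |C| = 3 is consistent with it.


Plotkin bound M ≤ 6; given |C| = 3 ≤ bound (satisfied).

Check applicability: 2d = 22, n = 19.
2d − n = 3 > 0, so Plotkin applies.
Compute d/(2d−n) = 11/3 ≈ 3.6667.
⌊d/(2d−n)⌋ = 3.
Plotkin bound: M ≤ 2·3 = 6.
Given |C| = 3, check: satisfied.
This |C| is below the Plotkin bound.


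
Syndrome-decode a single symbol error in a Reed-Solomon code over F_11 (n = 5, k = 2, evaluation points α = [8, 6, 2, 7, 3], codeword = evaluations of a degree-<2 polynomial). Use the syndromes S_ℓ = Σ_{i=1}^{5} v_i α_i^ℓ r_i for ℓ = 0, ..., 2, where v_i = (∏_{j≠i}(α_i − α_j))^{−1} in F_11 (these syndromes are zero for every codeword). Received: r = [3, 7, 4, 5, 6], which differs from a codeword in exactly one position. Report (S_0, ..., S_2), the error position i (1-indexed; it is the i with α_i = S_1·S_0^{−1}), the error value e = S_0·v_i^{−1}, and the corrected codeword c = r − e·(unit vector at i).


S = (8, 2, 6), error at position 5, error magnitude e = 4, c = [3, 7, 4, 5, 2].

Step 1: column multipliers v_i = (∏_{j≠i}(α_i − α_j))^{−1} mod 11.
  i = 1 (α = 8): (8−6)(8−2)(8−7)(8−3) = 2·6·1·5 = 60 ≡ 5, so v_1 = 5^{−1} = 9 (mod 11).
  i = 2 (α = 6): (6−8)(6−2)(6−7)(6−3) = (−2)·4·(−1)·3 = 24 ≡ 2, so v_2 = 2^{−1} = 6 (mod 11).
  i = 3 (α = 2): (2−8)(2−6)(2−7)(2−3) = (−6)·(−4)·(−5)·(−1) = 120 ≡ 10, so v_3 = 10^{−1} = 10 (mod 11).
  i = 4 (α = 7): (7−8)(7−6)(7−2)(7−3) = (−1)·1·5·4 = −20 ≡ 2, so v_4 = 2^{−1} = 6 (mod 11).
  i = 5 (α = 3): (3−8)(3−6)(3−2)(3−7) = (−5)·(−3)·1·(−4) = −60 ≡ 6, so v_5 = 6^{−1} = 2 (mod 11).
  v = [9, 6, 10, 6, 2].
Step 2: syndromes of r = [3, 7, 4, 5, 6] (all sums mod 11).
  S_0 = Σ v_i r_i = 9·3 + 6·7 + 10·4 + 6·5 + 2·6 = 151 ≡ 8.
  S_1 = Σ v_i α_i r_i = 9·8·3 + 6·6·7 + 10·2·4 + 6·7·5 + 2·3·6 = 794 ≡ 2.
  α_i^2 mod 11 = [9, 3, 4, 5, 9].
  S_2 = Σ v_i α_i^2 r_i = 9·9·3 + 6·3·7 + 10·4·4 + 6·5·5 + 2·9·6 = 787 ≡ 6.
  S = (8, 2, 6) ≠ 0, so r is not a codeword (an error is present).
Step 3: locate the error. For a single error e at position i, S_ℓ = v_i·e·α_i^ℓ, so α_err = S_1/S_0.
  S_0^{−1} = 8^{−1} = 7 (mod 11), so α_err = 2·7 = 14 ≡ 3 = α_5. Error position i = 5.
  Consistency check: S_2/S_1 = 6·6 = 36 ≡ 3 = α_err ✓ (single-error assumption holds).
Step 4: error magnitude e = S_0/v_5 = S_0·∏_{j≠5}(α_5 − α_j) = 8·6 = 48 ≡ 4 (mod 11).
Step 5: correct position 5: c_5 = r_5 − e = 6 − 4 ≡ 2 (mod 11). Hence c = [3, 7, 4, 5, 2].
  Check: interpolating c through the α_i gives m(x) = 8 + 9·x (degree < 2) with m(α_i) = c_i for every i, so c is indeed a codeword.


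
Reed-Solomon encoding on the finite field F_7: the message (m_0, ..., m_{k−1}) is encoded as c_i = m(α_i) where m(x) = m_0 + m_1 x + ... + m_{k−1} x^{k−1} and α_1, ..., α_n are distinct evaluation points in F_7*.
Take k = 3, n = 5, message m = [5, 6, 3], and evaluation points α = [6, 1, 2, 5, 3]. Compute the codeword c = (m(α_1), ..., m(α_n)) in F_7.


c = [2, 0, 1, 5, 1]

Message polynomial: m(x) = 5 + 6·x + 3·x^2 (mod 7).
For each evaluation point α_i, compute m(α_i) mod 7:
  α_1 = 6: Horner steps 3 → 3 → 2, so m(6) = 2.
  α_2 = 1: Horner steps 3 → 2 → 0, so m(1) = 0.
  α_3 = 2: Horner steps 3 → 5 → 1, so m(2) = 1.
  α_4 = 5: Horner steps 3 → 0 → 5, so m(5) = 5.
  α_5 = 3: Horner steps 3 → 1 → 1, so m(3) = 1.
Codeword c = [2, 0, 1, 5, 1] ∈ F_7^5.


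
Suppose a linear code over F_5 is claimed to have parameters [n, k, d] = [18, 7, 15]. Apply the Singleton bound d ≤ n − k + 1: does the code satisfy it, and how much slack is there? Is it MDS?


Singleton RHS = n − k + 1 = 12, slack = -3, bound violated (no such code; not MDS).

Singleton bound: d ≤ n − k + 1.
Here n = 18, k = 7, so n − k + 1 = 12.
Given d = 15, check d ≤ 12: NO.
Slack = (n − k + 1) − d = -3.
The slack is negative: d = 15 exceeds n − k + 1 = 12 by 3, so the Singleton bound is violated and no linear [18, 7, 15]_5 code can exist. In particular it is not MDS (MDS requires d = n − k + 1 exactly).
Description: the claimed parameters are [18, 7, 15]_5; such a code would be impossible (violates the Singleton bound).


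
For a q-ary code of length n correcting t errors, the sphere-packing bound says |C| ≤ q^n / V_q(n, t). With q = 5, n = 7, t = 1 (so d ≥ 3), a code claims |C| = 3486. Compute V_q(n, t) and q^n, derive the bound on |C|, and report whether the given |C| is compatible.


V_q(n, t) = 29, q^n = 78125, Hamming bound = 2693, |C| = 3486 > bound (violated).

Step 1: Compute V_q(n, t) = Σ_{j=0}^1 C(n, j) (q−1)^j.
  j = 0: C(7,0)·(4)^0 = 1·1 = 1.
  j = 1: C(7,1)·(4)^1 = 7·4 = 28.
  V_q(n, t) = 1 + 28 = 29.
Step 2: q^n = 5^7 = 78125.
Step 3: Hamming bound ⌊q^n / V_q(n,t)⌋ = ⌊78125/29⌋ = 2693.
Step 4: Compare |C| = 3486 to 2693: violated.
The claimed |C| lies above the Hamming bound, so no 5-ary code of length 7 with d ≥ 3 can have 3486 codewords.


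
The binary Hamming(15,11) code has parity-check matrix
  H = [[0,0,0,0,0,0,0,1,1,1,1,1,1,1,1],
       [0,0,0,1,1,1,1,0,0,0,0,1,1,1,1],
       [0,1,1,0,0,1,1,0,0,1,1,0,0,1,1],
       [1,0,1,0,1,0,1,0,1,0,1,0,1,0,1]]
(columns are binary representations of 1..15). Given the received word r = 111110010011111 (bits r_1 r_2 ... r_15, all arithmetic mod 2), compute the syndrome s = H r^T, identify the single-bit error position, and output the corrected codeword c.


s = (0, 0, 1, 0)^T, error position = 2, corrected codeword c = 101110010011111

Compute s = H r^T mod 2 one row at a time:
  s_1 = 1 + 0 + 0 + 1 + 1 + 1 + 1 + 1 = 6 ≡ 0 (mod 2).
  s_2 = 1 + 1 + 0 + 0 + 1 + 1 + 1 + 1 = 6 ≡ 0 (mod 2).
  s_3 = 1 + 1 + 0 + 0 + 0 + 1 + 1 + 1 = 5 ≡ 1 (mod 2).
  s_4 = 1 + 1 + 1 + 0 + 0 + 1 + 1 + 1 = 6 ≡ 0 (mod 2).
s = (0, 0, 1, 0)^T — this equals column 2 of H (binary 0010), so error is at position 2.
Correct: flip bit 2 of r = 111110010011111 to get c = 101110010011111.


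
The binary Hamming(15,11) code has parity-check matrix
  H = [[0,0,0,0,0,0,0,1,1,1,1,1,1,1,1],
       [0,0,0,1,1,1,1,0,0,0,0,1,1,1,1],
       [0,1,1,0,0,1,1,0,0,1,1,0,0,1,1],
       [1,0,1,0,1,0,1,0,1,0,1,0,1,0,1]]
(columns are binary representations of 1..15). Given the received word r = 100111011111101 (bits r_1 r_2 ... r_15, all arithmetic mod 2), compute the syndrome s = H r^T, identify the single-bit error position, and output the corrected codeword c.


s = (1, 0, 0, 0)^T, error position = 8, corrected codeword c = 100111001111101

Compute s = H r^T mod 2 one row at a time:
  s_1 = 1 + 1 + 1 + 1 + 1 + 1 + 0 + 1 = 7 ≡ 1 (mod 2).
  s_2 = 1 + 1 + 1 + 0 + 1 + 1 + 0 + 1 = 6 ≡ 0 (mod 2).
  s_3 = 0 + 0 + 1 + 0 + 1 + 1 + 0 + 1 = 4 ≡ 0 (mod 2).
  s_4 = 1 + 0 + 1 + 0 + 1 + 1 + 1 + 1 = 6 ≡ 0 (mod 2).
s = (1, 0, 0, 0)^T — this equals column 8 of H (binary 1000), so error is at position 8.
Correct: flip bit 8 of r = 100111011111101 to get c = 100111001111101.


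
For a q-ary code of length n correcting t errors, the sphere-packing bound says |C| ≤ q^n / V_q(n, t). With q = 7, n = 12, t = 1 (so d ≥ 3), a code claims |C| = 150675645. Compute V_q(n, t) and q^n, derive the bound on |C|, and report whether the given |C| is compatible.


V_q(n, t) = 73, q^n = 13841287201, Hamming bound = 189606673, |C| = 150675645 ≤ bound (satisfied).

Step 1: Compute V_q(n, t) = Σ_{j=0}^1 C(n, j) (q−1)^j.
  j = 0: C(12,0)·(6)^0 = 1·1 = 1.
  j = 1: C(12,1)·(6)^1 = 12·6 = 72.
  V_q(n, t) = 1 + 72 = 73.
Step 2: q^n = 7^12 = 13841287201.
Step 3: Hamming bound ⌊q^n / V_q(n,t)⌋ = ⌊13841287201/73⌋ = 189606673.
Step 4: Compare |C| = 150675645 to 189606673: satisfied.
The claimed |C| lies below the Hamming bound.


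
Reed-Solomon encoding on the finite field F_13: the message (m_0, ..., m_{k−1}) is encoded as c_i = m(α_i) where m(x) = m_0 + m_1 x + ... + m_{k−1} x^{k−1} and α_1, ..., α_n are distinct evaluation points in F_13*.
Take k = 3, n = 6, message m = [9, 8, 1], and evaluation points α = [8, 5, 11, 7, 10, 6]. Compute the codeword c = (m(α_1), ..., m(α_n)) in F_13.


c = [7, 9, 10, 10, 7, 2]

Message polynomial: m(x) = 9 + 8·x + 1·x^2 (mod 13).
For each evaluation point α_i, compute m(α_i) mod 13:
  α_1 = 8: Horner steps 1 → 3 → 7, so m(8) = 7.
  α_2 = 5: Horner steps 1 → 0 → 9, so m(5) = 9.
  α_3 = 11: Horner steps 1 → 6 → 10, so m(11) = 10.
  α_4 = 7: Horner steps 1 → 2 → 10, so m(7) = 10.
  α_5 = 10: Horner steps 1 → 5 → 7, so m(10) = 7.
  α_6 = 6: Horner steps 1 → 1 → 2, so m(6) = 2.
Codeword c = [7, 9, 10, 10, 7, 2] ∈ F_13^6.


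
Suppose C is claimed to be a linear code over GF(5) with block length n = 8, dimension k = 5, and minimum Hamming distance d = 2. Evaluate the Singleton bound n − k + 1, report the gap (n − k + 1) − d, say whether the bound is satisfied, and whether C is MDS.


Singleton RHS = n − k + 1 = 4, slack = 2, bound satisfied, not MDS.

Singleton bound: d ≤ n − k + 1.
Here n = 8, k = 5, so n − k + 1 = 4.
Given d = 2, check d ≤ 4: YES.
Slack = (n − k + 1) − d = 2.
The code is NOT MDS (slack = 2 > 0).
Description: the claimed parameters are [8, 5, 2]_5; such a code would be non-MDS.


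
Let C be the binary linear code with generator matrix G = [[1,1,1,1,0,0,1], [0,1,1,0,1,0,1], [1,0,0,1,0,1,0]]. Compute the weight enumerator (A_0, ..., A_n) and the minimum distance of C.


Weight distribution: A_0 = 1, A_2 = 1, A_3 = 2, A_4 = 2, A_5 = 1, A_7 = 1. Minimum distance d = 2.

Enumerate all 2^3 = 8 messages m ∈ F_2^3.
For each, compute codeword c = mG in F_2^7, then tally its weight.
  m = 000 → c = 0000000, weight = 0.
  m = 100 → c = 1111001, weight = 5.
  m = 010 → c = 0110101, weight = 4.
  m = 110 → c = 1001100, weight = 3.
  m = 001 → c = 1001010, weight = 3.
  m = 101 → c = 0110011, weight = 4.
  m = 011 → c = 1111111, weight = 7.
  m = 111 → c = 0000110, weight = 2.
Tally weights:
  weight 0: 1 codewords.
  weight 2: 1 codewords.
  weight 3: 2 codewords.
  weight 4: 2 codewords.
  weight 5: 1 codewords.
  weight 7: 1 codewords.
Minimum distance d = smallest w > 0 with A_w > 0 = 2.
Sanity: Σ A_w = 8 = 2^3 = 8 ✓.


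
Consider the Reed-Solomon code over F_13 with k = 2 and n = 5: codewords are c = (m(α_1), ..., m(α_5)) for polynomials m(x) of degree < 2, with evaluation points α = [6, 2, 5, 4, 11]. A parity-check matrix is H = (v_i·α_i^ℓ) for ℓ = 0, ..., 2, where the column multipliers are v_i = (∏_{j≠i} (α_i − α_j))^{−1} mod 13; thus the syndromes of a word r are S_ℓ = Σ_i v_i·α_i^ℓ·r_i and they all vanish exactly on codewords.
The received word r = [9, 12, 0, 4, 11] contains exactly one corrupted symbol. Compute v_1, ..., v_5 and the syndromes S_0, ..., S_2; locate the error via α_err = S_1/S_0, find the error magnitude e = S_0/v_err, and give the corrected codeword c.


S = (7, 12, 2), error at position 5, error magnitude e = 9, c = [9, 12, 0, 4, 2].

Step 1: column multipliers v_i = (∏_{j≠i}(α_i − α_j))^{−1} mod 13.
  i = 1 (α = 6): (6−2)(6−5)(6−4)(6−11) = 4·1·2·(−5) = −40 ≡ 12, so v_1 = 12^{−1} = 12 (mod 13).
  i = 2 (α = 2): (2−6)(2−5)(2−4)(2−11) = (−4)·(−3)·(−2)·(−9) = 216 ≡ 8, so v_2 = 8^{−1} = 5 (mod 13).
  i = 3 (α = 5): (5−6)(5−2)(5−4)(5−11) = (−1)·3·1·(−6) = 18 ≡ 5, so v_3 = 5^{−1} = 8 (mod 13).
  i = 4 (α = 4): (4−6)(4−2)(4−5)(4−11) = (−2)·2·(−1)·(−7) = −28 ≡ 11, so v_4 = 11^{−1} = 6 (mod 13).
  i = 5 (α = 11): (11−6)(11−2)(11−5)(11−4) = 5·9·6·7 = 1890 ≡ 5, so v_5 = 5^{−1} = 8 (mod 13).
  v = [12, 5, 8, 6, 8].
Step 2: syndromes of r = [9, 12, 0, 4, 11] (all sums mod 13).
  S_0 = Σ v_i r_i = 12·9 + 5·12 + 8·0 + 6·4 + 8·11 = 280 ≡ 7.
  S_1 = Σ v_i α_i r_i = 12·6·9 + 5·2·12 + 8·5·0 + 6·4·4 + 8·11·11 = 1832 ≡ 12.
  α_i^2 mod 13 = [10, 4, 12, 3, 4].
  S_2 = Σ v_i α_i^2 r_i = 12·10·9 + 5·4·12 + 8·12·0 + 6·3·4 + 8·4·11 = 1744 ≡ 2.
  S = (7, 12, 2) ≠ 0, so r is not a codeword (an error is present).
Step 3: locate the error. For a single error e at position i, S_ℓ = v_i·e·α_i^ℓ, so α_err = S_1/S_0.
  S_0^{−1} = 7^{−1} = 2 (mod 13), so α_err = 12·2 = 24 ≡ 11 = α_5. Error position i = 5.
  Consistency check: S_2/S_1 = 2·12 = 24 ≡ 11 = α_err ✓ (single-error assumption holds).
Step 4: error magnitude e = S_0/v_5 = S_0·∏_{j≠5}(α_5 − α_j) = 7·5 = 35 ≡ 9 (mod 13).
Step 5: correct position 5: c_5 = r_5 − e = 11 − 9 ≡ 2 (mod 13). Hence c = [9, 12, 0, 4, 2].
  Check: interpolating c through the α_i gives m(x) = 7 + 9·x (degree < 2) with m(α_i) = c_i for every i, so c is indeed a codeword.


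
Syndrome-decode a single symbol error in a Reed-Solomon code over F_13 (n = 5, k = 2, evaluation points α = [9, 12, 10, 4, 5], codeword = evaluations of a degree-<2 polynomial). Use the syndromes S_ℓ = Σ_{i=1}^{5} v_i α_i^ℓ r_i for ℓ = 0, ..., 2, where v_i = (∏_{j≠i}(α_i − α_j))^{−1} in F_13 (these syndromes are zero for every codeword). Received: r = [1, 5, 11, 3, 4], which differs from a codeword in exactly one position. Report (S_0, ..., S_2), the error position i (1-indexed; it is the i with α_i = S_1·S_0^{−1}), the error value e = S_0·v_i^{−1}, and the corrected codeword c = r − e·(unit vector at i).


S = (10, 11, 3), error at position 5, error magnitude e = 4, c = [1, 5, 11, 3, 0].

Step 1: column multipliers v_i = (∏_{j≠i}(α_i − α_j))^{−1} mod 13.
  i = 1 (α = 9): (9−12)(9−10)(9−4)(9−5) = (−3)·(−1)·5·4 = 60 ≡ 8, so v_1 = 8^{−1} = 5 (mod 13).
  i = 2 (α = 12): (12−9)(12−10)(12−4)(12−5) = 3·2·8·7 = 336 ≡ 11, so v_2 = 11^{−1} = 6 (mod 13).
  i = 3 (α = 10): (10−9)(10−12)(10−4)(10−5) = 1·(−2)·6·5 = −60 ≡ 5, so v_3 = 5^{−1} = 8 (mod 13).
  i = 4 (α = 4): (4−9)(4−12)(4−10)(4−5) = (−5)·(−8)·(−6)·(−1) = 240 ≡ 6, so v_4 = 6^{−1} = 11 (mod 13).
  i = 5 (α = 5): (5−9)(5−12)(5−10)(5−4) = (−4)·(−7)·(−5)·1 = −140 ≡ 3, so v_5 = 3^{−1} = 9 (mod 13).
  v = [5, 6, 8, 11, 9].
Step 2: syndromes of r = [1, 5, 11, 3, 4] (all sums mod 13).
  S_0 = Σ v_i r_i = 5·1 + 6·5 + 8·11 + 11·3 + 9·4 = 192 ≡ 10.
  S_1 = Σ v_i α_i r_i = 5·9·1 + 6·12·5 + 8·10·11 + 11·4·3 + 9·5·4 = 1597 ≡ 11.
  α_i^2 mod 13 = [3, 1, 9, 3, 12].
  S_2 = Σ v_i α_i^2 r_i = 5·3·1 + 6·1·5 + 8·9·11 + 11·3·3 + 9·12·4 = 1368 ≡ 3.
  S = (10, 11, 3) ≠ 0, so r is not a codeword (an error is present).
Step 3: locate the error. For a single error e at position i, S_ℓ = v_i·e·α_i^ℓ, so α_err = S_1/S_0.
  S_0^{−1} = 10^{−1} = 4 (mod 13), so α_err = 11·4 = 44 ≡ 5 = α_5. Error position i = 5.
  Consistency check: S_2/S_1 = 3·6 = 18 ≡ 5 = α_err ✓ (single-error assumption holds).
Step 4: error magnitude e = S_0/v_5 = S_0·∏_{j≠5}(α_5 − α_j) = 10·3 = 30 ≡ 4 (mod 13).
Step 5: correct position 5: c_5 = r_5 − e = 4 − 4 ≡ 0 (mod 13). Hence c = [1, 5, 11, 3, 0].
  Check: interpolating c through the α_i gives m(x) = 2 + 10·x (degree < 2) with m(α_i) = c_i for every i, so c is indeed a codeword.


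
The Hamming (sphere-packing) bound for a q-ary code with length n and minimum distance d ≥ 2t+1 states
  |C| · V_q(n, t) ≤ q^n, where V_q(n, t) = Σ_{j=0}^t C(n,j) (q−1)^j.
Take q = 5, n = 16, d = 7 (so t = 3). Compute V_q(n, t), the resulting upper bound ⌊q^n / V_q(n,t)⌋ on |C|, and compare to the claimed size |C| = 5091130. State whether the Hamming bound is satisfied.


V_q(n, t) = 37825, q^n = 152587890625, Hamming bound = 4034048, |C| = 5091130 > bound (violated).

Step 1: Compute V_q(n, t) = Σ_{j=0}^3 C(n, j) (q−1)^j.
  j = 0: C(16,0)·(4)^0 = 1·1 = 1.
  j = 1: C(16,1)·(4)^1 = 16·4 = 64.
  j = 2: C(16,2)·(4)^2 = 120·16 = 1920.
  j = 3: C(16,3)·(4)^3 = 560·64 = 35840.
  V_q(n, t) = 1 + 64 + 1920 + 35840 = 37825.
Step 2: q^n = 5^16 = 152587890625.
Step 3: Hamming bound ⌊q^n / V_q(n,t)⌋ = ⌊152587890625/37825⌋ = 4034048.
Step 4: Compare |C| = 5091130 to 4034048: violated.
The claimed |C| lies above the Hamming bound, so no 5-ary code of length 16 with d ≥ 7 can have 5091130 codewords.


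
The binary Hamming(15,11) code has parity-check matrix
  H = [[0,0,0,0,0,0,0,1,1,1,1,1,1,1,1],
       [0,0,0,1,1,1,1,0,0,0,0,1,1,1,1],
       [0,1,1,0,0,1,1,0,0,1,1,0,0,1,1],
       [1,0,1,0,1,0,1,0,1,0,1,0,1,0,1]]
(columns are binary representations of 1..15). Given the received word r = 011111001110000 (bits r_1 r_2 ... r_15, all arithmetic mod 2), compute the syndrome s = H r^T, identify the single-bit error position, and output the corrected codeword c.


s = (1, 1, 1, 0)^T, error position = 14, corrected codeword c = 011111001110010

Compute s = H r^T mod 2 one row at a time:
  s_1 = 0 + 1 + 1 + 1 + 0 + 0 + 0 + 0 = 3 ≡ 1 (mod 2).
  s_2 = 1 + 1 + 1 + 0 + 0 + 0 + 0 + 0 = 3 ≡ 1 (mod 2).
  s_3 = 1 + 1 + 1 + 0 + 1 + 1 + 0 + 0 = 5 ≡ 1 (mod 2).
  s_4 = 0 + 1 + 1 + 0 + 1 + 1 + 0 + 0 = 4 ≡ 0 (mod 2).
s = (1, 1, 1, 0)^T — this equals column 14 of H (binary 1110), so error is at position 14.
Correct: flip bit 14 of r = 011111001110000 to get c = 011111001110010.


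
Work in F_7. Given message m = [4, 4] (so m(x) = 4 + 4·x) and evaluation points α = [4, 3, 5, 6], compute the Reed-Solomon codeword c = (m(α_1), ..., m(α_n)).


c = [6, 2, 3, 0]

Message polynomial: m(x) = 4 + 4·x (mod 7).
For each evaluation point α_i, compute m(α_i) mod 7:
  α_1 = 4: Horner steps 4 → 6, so m(4) = 6.
  α_2 = 3: Horner steps 4 → 2, so m(3) = 2.
  α_3 = 5: Horner steps 4 → 3, so m(5) = 3.
  α_4 = 6: Horner steps 4 → 0, so m(6) = 0.
Codeword c = [6, 2, 3, 0] ∈ F_7^4.


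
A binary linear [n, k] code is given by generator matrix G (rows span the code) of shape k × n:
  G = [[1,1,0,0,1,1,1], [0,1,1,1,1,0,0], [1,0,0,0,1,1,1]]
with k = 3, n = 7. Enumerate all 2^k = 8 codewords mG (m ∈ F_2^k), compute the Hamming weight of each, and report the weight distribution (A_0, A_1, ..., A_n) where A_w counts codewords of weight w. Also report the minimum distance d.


Weight distribution: A_0 = 1, A_1 = 1, A_3 = 1, A_4 = 2, A_5 = 2, A_6 = 1. Minimum distance d = 1.

Enumerate all 2^3 = 8 messages m ∈ F_2^3.
For each, compute codeword c = mG in F_2^7, then tally its weight.
  m = 000 → c = 0000000, weight = 0.
  m = 100 → c = 1100111, weight = 5.
  m = 010 → c = 0111100, weight = 4.
  m = 110 → c = 1011011, weight = 5.
  m = 001 → c = 1000111, weight = 4.
  m = 101 → c = 0100000, weight = 1.
  m = 011 → c = 1111011, weight = 6.
  m = 111 → c = 0011100, weight = 3.
Tally weights:
  weight 0: 1 codewords.
  weight 1: 1 codewords.
  weight 3: 1 codewords.
  weight 4: 2 codewords.
  weight 5: 2 codewords.
  weight 6: 1 codewords.
Minimum distance d = smallest w > 0 with A_w > 0 = 1.
Sanity: Σ A_w = 8 = 2^3 = 8 ✓.


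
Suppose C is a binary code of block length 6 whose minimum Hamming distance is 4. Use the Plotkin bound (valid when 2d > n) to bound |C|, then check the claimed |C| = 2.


Plotkin bound M ≤ 4; given |C| = 2 ≤ bound (satisfied).

Check applicability: 2d = 8, n = 6.
2d − n = 2 > 0, so Plotkin applies.
Compute d/(2d−n) = 4/2 ≈ 2.0000.
⌊d/(2d−n)⌋ = 2.
Plotkin bound: M ≤ 2·2 = 4.
Given |C| = 2, check: satisfied.
This |C| is below the Plotkin bound.


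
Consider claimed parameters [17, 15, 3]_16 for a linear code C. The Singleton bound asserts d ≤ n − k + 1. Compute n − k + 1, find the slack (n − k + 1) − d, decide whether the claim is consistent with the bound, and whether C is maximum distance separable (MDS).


Singleton RHS = n − k + 1 = 3, slack = 0, bound satisfied, MDS.

Singleton bound: d ≤ n − k + 1.
Here n = 17, k = 15, so n − k + 1 = 3.
Given d = 3, check d ≤ 3: YES.
Slack = (n − k + 1) − d = 0.
The code is MDS (slack = 0).
Description: the claimed parameters are [17, 15, 3]_16; such a code would be MDS (meets Singleton bound).


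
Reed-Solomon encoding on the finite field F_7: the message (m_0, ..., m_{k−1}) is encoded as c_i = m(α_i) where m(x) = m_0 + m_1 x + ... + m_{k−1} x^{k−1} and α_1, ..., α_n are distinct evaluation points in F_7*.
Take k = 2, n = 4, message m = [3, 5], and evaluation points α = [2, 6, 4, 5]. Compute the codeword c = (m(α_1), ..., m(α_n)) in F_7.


c = [6, 5, 2, 0]

Message polynomial: m(x) = 3 + 5·x (mod 7).
For each evaluation point α_i, compute m(α_i) mod 7:
  α_1 = 2: Horner steps 5 → 6, so m(2) = 6.
  α_2 = 6: Horner steps 5 → 5, so m(6) = 5.
  α_3 = 4: Horner steps 5 → 2, so m(4) = 2.
  α_4 = 5: Horner steps 5 → 0, so m(5) = 0.
Codeword c = [6, 5, 2, 0] ∈ F_7^4.


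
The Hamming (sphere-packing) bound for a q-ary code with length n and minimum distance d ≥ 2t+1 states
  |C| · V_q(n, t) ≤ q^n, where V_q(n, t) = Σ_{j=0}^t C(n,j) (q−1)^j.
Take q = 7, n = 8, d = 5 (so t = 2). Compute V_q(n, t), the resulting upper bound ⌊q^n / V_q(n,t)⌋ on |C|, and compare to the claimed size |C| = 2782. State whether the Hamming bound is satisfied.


V_q(n, t) = 1057, q^n = 5764801, Hamming bound = 5453, |C| = 2782 ≤ bound (satisfied).

Step 1: Compute V_q(n, t) = Σ_{j=0}^2 C(n, j) (q−1)^j.
  j = 0: C(8,0)·(6)^0 = 1·1 = 1.
  j = 1: C(8,1)·(6)^1 = 8·6 = 48.
  j = 2: C(8,2)·(6)^2 = 28·36 = 1008.
  V_q(n, t) = 1 + 48 + 1008 = 1057.
Step 2: q^n = 7^8 = 5764801.
Step 3: Hamming bound ⌊q^n / V_q(n,t)⌋ = ⌊5764801/1057⌋ = 5453.
Step 4: Compare |C| = 2782 to 5453: satisfied.
The claimed |C| lies below the Hamming bound.


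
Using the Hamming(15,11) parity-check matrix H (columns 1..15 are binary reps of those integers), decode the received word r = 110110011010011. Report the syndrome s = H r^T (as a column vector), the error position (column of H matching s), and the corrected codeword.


s = (1, 0, 0, 1)^T, error position = 9, corrected codeword c = 110110010010011

Compute s = H r^T mod 2 one row at a time:
  s_1 = 1 + 1 + 0 + 1 + 0 + 0 + 1 + 1 = 5 ≡ 1 (mod 2).
  s_2 = 1 + 1 + 0 + 0 + 0 + 0 + 1 + 1 = 4 ≡ 0 (mod 2).
  s_3 = 1 + 0 + 0 + 0 + 0 + 1 + 1 + 1 = 4 ≡ 0 (mod 2).
  s_4 = 1 + 0 + 1 + 0 + 1 + 1 + 0 + 1 = 5 ≡ 1 (mod 2).
s = (1, 0, 0, 1)^T — this equals column 9 of H (binary 1001), so error is at position 9.
Correct: flip bit 9 of r = 110110011010011 to get c = 110110010010011.


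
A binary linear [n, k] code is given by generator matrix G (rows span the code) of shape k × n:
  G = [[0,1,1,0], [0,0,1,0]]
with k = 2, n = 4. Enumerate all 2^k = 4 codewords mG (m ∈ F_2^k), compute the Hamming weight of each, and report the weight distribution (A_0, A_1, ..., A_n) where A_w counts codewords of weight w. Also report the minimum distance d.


Weight distribution: A_0 = 1, A_1 = 2, A_2 = 1. Minimum distance d = 1.

Enumerate all 2^2 = 4 messages m ∈ F_2^2.
For each, compute codeword c = mG in F_2^4, then tally its weight.
  m = 00 → c = 0000, weight = 0.
  m = 10 → c = 0110, weight = 2.
  m = 01 → c = 0010, weight = 1.
  m = 11 → c = 0100, weight = 1.
Tally weights:
  weight 0: 1 codewords.
  weight 1: 2 codewords.
  weight 2: 1 codewords.
Minimum distance d = smallest w > 0 with A_w > 0 = 1.
Sanity: Σ A_w = 4 = 2^2 = 4 ✓.


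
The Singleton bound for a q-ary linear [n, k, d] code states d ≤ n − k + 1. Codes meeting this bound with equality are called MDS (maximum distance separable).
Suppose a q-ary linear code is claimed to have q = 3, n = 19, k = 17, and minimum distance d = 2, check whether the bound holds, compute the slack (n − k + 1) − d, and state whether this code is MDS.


Singleton RHS = n − k + 1 = 3, slack = 1, bound satisfied, not MDS.

Singleton bound: d ≤ n − k + 1.
Here n = 19, k = 17, so n − k + 1 = 3.
Given d = 2, check d ≤ 3: YES.
Slack = (n − k + 1) − d = 1.
The code is NOT MDS (slack = 1 > 0).
Description: the claimed parameters are [19, 17, 2]_3; such a code would be non-MDS.


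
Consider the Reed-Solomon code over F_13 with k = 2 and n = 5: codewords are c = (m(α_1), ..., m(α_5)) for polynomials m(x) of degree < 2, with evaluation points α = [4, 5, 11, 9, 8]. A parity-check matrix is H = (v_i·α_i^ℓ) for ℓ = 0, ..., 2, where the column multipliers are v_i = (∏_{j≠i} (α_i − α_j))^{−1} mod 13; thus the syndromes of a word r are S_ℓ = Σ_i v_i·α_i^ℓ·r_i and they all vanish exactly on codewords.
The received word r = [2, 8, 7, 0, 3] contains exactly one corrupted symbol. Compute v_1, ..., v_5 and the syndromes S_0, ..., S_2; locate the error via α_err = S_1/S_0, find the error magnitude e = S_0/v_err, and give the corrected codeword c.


S = (8, 1, 5), error at position 2, error magnitude e = 9, c = [2, 12, 7, 0, 3].

Step 1: column multipliers v_i = (∏_{j≠i}(α_i − α_j))^{−1} mod 13.
  i = 1 (α = 4): (4−5)(4−11)(4−9)(4−8) = (−1)·(−7)·(−5)·(−4) = 140 ≡ 10, so v_1 = 10^{−1} = 4 (mod 13).
  i = 2 (α = 5): (5−4)(5−11)(5−9)(5−8) = 1·(−6)·(−4)·(−3) = −72 ≡ 6, so v_2 = 6^{−1} = 11 (mod 13).
  i = 3 (α = 11): (11−4)(11−5)(11−9)(11−8) = 7·6·2·3 = 252 ≡ 5, so v_3 = 5^{−1} = 8 (mod 13).
  i = 4 (α = 9): (9−4)(9−5)(9−11)(9−8) = 5·4·(−2)·1 = −40 ≡ 12, so v_4 = 12^{−1} = 12 (mod 13).
  i = 5 (α = 8): (8−4)(8−5)(8−11)(8−9) = 4·3·(−3)·(−1) = 36 ≡ 10, so v_5 = 10^{−1} = 4 (mod 13).
  v = [4, 11, 8, 12, 4].
Step 2: syndromes of r = [2, 8, 7, 0, 3] (all sums mod 13).
  S_0 = Σ v_i r_i = 4·2 + 11·8 + 8·7 + 12·0 + 4·3 = 164 ≡ 8.
  S_1 = Σ v_i α_i r_i = 4·4·2 + 11·5·8 + 8·11·7 + 12·9·0 + 4·8·3 = 1184 ≡ 1.
  α_i^2 mod 13 = [3, 12, 4, 3, 12].
  S_2 = Σ v_i α_i^2 r_i = 4·3·2 + 11·12·8 + 8·4·7 + 12·3·0 + 4·12·3 = 1448 ≡ 5.
  S = (8, 1, 5) ≠ 0, so r is not a codeword (an error is present).
Step 3: locate the error. For a single error e at position i, S_ℓ = v_i·e·α_i^ℓ, so α_err = S_1/S_0.
  S_0^{−1} = 8^{−1} = 5 (mod 13), so α_err = 1·5 = 5 ≡ 5 = α_2. Error position i = 2.
  Consistency check: S_2/S_1 = 5·1 = 5 ≡ 5 = α_err ✓ (single-error assumption holds).
Step 4: error magnitude e = S_0/v_2 = S_0·∏_{j≠2}(α_2 − α_j) = 8·6 = 48 ≡ 9 (mod 13).
Step 5: correct position 2: c_2 = r_2 − e = 8 − 9 ≡ 12 (mod 13). Hence c = [2, 12, 7, 0, 3].
  Check: interpolating c through the α_i gives m(x) = 1 + 10·x (degree < 2) with m(α_i) = c_i for every i, so c is indeed a codeword.


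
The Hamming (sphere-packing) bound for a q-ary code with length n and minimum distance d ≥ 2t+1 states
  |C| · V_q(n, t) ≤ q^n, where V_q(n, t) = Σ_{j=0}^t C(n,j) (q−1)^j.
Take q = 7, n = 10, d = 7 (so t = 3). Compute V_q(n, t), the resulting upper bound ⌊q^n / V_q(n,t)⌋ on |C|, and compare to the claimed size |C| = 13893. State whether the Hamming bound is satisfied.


V_q(n, t) = 27601, q^n = 282475249, Hamming bound = 10234, |C| = 13893 > bound (violated).

Step 1: Compute V_q(n, t) = Σ_{j=0}^3 C(n, j) (q−1)^j.
  j = 0: C(10,0)·(6)^0 = 1·1 = 1.
  j = 1: C(10,1)·(6)^1 = 10·6 = 60.
  j = 2: C(10,2)·(6)^2 = 45·36 = 1620.
  j = 3: C(10,3)·(6)^3 = 120·216 = 25920.
  V_q(n, t) = 1 + 60 + 1620 + 25920 = 27601.
Step 2: q^n = 7^10 = 282475249.
Step 3: Hamming bound ⌊q^n / V_q(n,t)⌋ = ⌊282475249/27601⌋ = 10234.
Step 4: Compare |C| = 13893 to 10234: violated.
The claimed |C| lies above the Hamming bound, so no 7-ary code of length 10 with d ≥ 7 can have 13893 codewords.
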